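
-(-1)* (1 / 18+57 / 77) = 1103/1386 = 0.80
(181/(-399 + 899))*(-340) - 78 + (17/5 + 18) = -4492/25 = -179.68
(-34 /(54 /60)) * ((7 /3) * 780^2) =-160888000/3 = -53629333.33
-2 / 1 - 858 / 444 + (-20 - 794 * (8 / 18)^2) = -1083547/5994 = -180.77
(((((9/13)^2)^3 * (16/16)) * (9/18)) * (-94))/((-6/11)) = 91584999/9653618 = 9.49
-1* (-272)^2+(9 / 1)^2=-73903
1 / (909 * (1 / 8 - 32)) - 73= -16921043/231795 = -73.00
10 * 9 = 90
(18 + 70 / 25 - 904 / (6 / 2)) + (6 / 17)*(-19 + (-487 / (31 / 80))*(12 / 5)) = -1351.80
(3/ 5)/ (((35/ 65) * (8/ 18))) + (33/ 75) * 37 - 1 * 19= -149/700 = -0.21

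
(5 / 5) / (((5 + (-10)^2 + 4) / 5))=5/109 = 0.05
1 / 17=0.06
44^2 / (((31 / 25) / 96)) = 4646400/31 = 149883.87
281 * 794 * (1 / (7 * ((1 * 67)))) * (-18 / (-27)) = 446228/1407 = 317.15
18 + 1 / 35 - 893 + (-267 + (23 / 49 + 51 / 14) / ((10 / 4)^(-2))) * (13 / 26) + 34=-3769553/3920 = -961.62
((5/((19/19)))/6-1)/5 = -1/30 = -0.03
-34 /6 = -17/3 = -5.67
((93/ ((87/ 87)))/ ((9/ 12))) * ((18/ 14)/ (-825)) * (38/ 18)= -2356/5775 = -0.41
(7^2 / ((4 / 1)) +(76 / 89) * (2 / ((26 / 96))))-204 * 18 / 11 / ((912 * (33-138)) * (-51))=628187941/33853820 = 18.56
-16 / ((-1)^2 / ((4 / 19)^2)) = -256/361 = -0.71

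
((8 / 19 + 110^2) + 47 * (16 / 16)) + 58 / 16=1846959/152 = 12151.05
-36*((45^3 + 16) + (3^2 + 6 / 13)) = -42658416/13 = -3281416.62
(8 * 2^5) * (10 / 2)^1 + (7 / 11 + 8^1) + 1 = 14186/11 = 1289.64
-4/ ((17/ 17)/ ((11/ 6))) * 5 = -110/3 = -36.67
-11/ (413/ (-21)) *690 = 22770/59 = 385.93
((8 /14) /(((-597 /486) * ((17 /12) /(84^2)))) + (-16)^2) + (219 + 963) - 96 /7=-21138946/23681 = -892.65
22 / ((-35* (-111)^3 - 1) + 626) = 1/2175805 = 0.00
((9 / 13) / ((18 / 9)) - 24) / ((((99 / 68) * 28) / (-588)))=48790/143 = 341.19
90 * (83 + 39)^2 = 1339560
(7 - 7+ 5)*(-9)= -45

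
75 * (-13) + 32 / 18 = -8759/9 = -973.22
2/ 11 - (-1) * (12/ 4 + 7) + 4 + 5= 211/11 = 19.18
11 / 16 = 0.69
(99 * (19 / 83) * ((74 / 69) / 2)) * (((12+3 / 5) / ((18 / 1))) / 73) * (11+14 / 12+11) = 7524209/2787140 = 2.70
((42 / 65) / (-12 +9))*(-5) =14/13 = 1.08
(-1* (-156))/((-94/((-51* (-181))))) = -720018/47 = -15319.53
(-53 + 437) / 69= 128/23 = 5.57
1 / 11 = 0.09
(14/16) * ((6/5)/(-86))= -21/1720 = -0.01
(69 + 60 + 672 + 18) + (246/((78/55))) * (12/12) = 12902/13 = 992.46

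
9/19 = 0.47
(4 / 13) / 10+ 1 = 67/65 = 1.03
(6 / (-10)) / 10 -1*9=-453/50 = -9.06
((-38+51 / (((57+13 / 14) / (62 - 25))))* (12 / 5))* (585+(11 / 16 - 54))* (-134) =752359080/811 = 927693.07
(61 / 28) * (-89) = -193.89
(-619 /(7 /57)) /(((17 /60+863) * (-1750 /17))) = 3598866/63451325 = 0.06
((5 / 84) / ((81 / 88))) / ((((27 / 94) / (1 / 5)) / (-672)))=-66176/2187 = -30.26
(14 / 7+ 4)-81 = -75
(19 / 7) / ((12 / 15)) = 95/28 = 3.39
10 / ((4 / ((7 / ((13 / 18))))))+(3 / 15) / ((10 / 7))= 15841/650 = 24.37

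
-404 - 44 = -448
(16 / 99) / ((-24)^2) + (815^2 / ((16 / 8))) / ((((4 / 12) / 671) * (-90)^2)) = 588317369/7128 = 82536.11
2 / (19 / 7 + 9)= 0.17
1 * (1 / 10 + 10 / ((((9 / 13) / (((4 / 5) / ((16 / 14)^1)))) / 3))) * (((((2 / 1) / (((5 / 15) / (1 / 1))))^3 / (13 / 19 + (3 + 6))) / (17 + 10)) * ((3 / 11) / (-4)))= -1577/920 = -1.71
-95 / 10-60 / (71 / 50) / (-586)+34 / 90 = -16944263/1872270 = -9.05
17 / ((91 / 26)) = 34/7 = 4.86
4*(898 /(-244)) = -898/61 = -14.72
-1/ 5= -0.20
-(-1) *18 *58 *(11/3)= 3828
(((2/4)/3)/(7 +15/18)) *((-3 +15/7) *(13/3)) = -26/329 = -0.08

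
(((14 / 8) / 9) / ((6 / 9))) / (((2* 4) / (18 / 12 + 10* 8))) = 1141/384 = 2.97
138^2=19044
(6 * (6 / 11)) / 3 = 12/11 = 1.09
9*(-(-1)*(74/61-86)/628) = -11637/9577 = -1.22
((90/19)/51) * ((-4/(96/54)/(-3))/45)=1/646 = 0.00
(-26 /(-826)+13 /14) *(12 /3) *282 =447252/413 = 1082.93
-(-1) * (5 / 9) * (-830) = -4150/9 = -461.11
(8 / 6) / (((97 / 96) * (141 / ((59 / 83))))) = 7552/1135191 = 0.01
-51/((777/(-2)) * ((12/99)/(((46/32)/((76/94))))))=606441/314944 = 1.93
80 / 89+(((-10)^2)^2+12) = 891148/89 = 10012.90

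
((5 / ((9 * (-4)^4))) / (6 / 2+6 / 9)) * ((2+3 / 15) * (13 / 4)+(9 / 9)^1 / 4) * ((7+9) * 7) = 259/528 = 0.49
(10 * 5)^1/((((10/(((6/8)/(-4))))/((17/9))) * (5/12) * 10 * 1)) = -17/40 = -0.42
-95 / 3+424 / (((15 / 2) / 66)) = 3699.53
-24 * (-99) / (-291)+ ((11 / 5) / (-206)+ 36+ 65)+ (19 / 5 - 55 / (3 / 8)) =-14999177/299730 = -50.04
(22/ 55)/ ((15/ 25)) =2/3 = 0.67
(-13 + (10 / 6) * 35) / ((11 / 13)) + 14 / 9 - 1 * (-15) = 6943/99 = 70.13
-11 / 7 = -1.57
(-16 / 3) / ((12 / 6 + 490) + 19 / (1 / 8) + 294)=-8/1407 = -0.01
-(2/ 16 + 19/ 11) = -163/88 = -1.85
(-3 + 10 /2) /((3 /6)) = 4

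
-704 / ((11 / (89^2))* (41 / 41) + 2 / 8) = -22305536/7965 = -2800.44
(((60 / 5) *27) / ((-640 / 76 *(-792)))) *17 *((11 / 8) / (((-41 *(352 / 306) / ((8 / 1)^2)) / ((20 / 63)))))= -49419/101024 = -0.49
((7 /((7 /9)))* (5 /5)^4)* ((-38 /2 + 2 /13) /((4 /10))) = -11025/26 = -424.04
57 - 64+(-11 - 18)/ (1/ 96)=-2791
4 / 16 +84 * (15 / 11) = 5051/44 = 114.80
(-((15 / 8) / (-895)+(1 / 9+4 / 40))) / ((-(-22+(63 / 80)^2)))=-2155040/220434741 = -0.01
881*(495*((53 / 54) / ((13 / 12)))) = 5136230/13 = 395094.62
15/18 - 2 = -7/6 = -1.17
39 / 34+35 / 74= 1019/629 = 1.62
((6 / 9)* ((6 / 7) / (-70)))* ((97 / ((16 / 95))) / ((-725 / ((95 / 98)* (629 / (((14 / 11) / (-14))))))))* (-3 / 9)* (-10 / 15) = -242282623/25066440 = -9.67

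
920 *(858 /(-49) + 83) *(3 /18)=1476140/147 = 10041.77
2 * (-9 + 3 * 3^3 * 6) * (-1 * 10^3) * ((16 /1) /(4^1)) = -3816000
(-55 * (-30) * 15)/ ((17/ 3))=74250/17 = 4367.65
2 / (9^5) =2/59049 = 0.00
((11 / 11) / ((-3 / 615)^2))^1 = 42025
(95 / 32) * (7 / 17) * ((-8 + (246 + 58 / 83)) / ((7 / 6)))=1411605/5644 = 250.11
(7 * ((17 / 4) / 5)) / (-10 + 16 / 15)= -357/536 = -0.67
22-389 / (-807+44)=17175/763 = 22.51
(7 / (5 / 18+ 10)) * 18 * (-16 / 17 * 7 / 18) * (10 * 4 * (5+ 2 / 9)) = -589568/629 = -937.31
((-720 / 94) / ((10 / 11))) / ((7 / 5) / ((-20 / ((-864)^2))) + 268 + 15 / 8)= 7200/44423413 = 0.00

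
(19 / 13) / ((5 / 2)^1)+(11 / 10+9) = 10.68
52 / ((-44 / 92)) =-1196/11 = -108.73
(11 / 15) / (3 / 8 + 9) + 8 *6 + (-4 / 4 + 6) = 59713/1125 = 53.08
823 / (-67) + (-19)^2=23364/67 = 348.72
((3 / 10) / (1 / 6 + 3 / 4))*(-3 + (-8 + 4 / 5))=-918/275 = -3.34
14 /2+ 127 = 134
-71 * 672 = -47712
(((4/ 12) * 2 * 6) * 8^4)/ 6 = 8192/3 = 2730.67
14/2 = 7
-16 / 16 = -1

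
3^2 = 9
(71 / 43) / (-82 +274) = 71/8256 = 0.01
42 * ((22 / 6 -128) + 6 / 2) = -5096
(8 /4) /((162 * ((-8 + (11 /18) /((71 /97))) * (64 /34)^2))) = -20519/42195456 = 0.00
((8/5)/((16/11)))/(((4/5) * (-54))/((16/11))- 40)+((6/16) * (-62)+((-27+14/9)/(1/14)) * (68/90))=-330173477/1129140 = -292.41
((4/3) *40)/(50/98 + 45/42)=3136/93 = 33.72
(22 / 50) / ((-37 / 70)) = -154/185 = -0.83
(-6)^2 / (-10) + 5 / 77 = -1361/385 = -3.54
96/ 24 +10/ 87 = 4.11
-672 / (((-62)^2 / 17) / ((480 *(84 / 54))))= -2132480/961 = -2219.02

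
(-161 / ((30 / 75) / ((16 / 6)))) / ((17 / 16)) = -51520/51 = -1010.20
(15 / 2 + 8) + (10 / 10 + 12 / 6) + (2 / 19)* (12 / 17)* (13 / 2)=12263/646 = 18.98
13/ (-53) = -13/53 = -0.25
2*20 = 40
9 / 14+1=23/14 = 1.64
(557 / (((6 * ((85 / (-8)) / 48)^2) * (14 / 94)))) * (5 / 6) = 107229184/10115 = 10601.01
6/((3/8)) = 16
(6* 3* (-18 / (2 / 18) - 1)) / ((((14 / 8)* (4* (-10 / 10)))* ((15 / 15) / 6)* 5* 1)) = 17604/35 = 502.97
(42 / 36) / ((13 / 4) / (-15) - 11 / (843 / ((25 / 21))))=-413070/82213 = -5.02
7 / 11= 0.64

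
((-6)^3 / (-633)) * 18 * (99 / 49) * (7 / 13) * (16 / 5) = 2052864/96005 = 21.38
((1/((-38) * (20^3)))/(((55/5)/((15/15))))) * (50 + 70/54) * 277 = -76729/18057600 = 0.00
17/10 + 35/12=4.62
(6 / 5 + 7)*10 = 82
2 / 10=1/5 = 0.20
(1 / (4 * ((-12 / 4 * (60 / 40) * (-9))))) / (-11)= -1/1782 = 0.00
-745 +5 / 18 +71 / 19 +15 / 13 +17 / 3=-3264097/4446 = -734.16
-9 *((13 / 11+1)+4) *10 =-6120/11 = -556.36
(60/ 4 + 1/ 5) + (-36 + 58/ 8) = -271/20 = -13.55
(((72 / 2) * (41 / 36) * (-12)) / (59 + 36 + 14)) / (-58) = 246/3161 = 0.08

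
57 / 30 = 19/10 = 1.90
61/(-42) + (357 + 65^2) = 192383/42 = 4580.55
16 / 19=0.84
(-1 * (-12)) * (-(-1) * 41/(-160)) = -123/40 = -3.08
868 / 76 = 217/19 = 11.42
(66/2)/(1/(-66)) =-2178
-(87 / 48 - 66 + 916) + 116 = -11773/16 = -735.81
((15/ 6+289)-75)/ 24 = 433/48 = 9.02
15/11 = 1.36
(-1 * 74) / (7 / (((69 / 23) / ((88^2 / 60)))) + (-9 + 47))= -1665/7631 = -0.22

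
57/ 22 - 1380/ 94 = -12501/1034 = -12.09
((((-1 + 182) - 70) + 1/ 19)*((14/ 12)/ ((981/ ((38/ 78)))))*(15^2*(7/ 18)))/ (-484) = -0.01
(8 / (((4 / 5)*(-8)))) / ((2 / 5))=-25/8 = -3.12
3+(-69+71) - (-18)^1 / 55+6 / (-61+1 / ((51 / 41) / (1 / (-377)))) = 168655637/32254420 = 5.23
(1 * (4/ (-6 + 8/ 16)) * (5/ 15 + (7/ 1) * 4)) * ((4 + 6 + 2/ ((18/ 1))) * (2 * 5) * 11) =-618800/27 = -22918.52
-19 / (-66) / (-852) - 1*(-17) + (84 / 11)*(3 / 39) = 12856433/731016 = 17.59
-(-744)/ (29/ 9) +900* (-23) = -593604/29 = -20469.10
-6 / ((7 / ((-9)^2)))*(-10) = 4860/7 = 694.29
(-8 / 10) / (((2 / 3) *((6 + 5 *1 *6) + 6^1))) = -1/35 = -0.03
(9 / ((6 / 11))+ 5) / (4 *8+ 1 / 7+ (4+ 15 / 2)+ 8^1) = 301/723 = 0.42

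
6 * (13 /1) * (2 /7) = 156/7 = 22.29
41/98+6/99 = 1549/3234 = 0.48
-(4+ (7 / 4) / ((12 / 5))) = -227/48 = -4.73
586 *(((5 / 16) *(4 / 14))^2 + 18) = 10552.67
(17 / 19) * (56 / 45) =952/855 = 1.11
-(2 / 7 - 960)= 6718/7 = 959.71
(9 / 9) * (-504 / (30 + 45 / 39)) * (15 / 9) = -728/27 = -26.96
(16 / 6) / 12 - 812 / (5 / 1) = -7298/45 = -162.18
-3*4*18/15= -14.40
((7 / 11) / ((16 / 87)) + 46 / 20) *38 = 96311/440 = 218.89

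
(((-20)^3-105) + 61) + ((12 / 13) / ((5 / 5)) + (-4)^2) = -104352/13 = -8027.08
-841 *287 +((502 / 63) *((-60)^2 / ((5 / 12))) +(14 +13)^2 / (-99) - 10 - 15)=-13286631/77 = -172553.65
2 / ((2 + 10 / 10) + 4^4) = 2/259 = 0.01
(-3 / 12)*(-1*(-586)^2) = 85849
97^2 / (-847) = -9409/847 = -11.11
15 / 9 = 5/3 = 1.67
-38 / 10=-19/5 = -3.80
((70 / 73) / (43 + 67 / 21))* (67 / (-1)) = -9849/7081 = -1.39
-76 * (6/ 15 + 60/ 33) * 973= -9021656/55 = -164030.11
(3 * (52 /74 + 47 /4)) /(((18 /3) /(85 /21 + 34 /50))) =2287163/77700 = 29.44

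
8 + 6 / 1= 14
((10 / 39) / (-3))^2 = 100/13689 = 0.01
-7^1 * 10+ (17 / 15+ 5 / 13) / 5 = -67954/975 = -69.70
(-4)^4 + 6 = 262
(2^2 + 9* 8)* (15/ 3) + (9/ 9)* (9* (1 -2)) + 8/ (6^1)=1117/3 = 372.33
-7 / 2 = -3.50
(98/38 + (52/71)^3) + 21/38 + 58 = 836770357/13600618 = 61.52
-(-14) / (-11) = -1.27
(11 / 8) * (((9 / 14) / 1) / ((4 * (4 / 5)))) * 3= 1485/1792 = 0.83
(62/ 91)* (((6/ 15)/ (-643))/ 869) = -124/254238985 = 0.00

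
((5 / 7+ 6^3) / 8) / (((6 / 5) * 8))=7585/2688 = 2.82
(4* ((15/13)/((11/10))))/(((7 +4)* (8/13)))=75/121 = 0.62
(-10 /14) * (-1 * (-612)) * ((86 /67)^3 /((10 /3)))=-583899408/2105341 = -277.34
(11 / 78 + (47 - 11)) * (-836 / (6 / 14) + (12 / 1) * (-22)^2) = 16310734/117 = 139407.98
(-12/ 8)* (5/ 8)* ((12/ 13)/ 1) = -45/52 = -0.87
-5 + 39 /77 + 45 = 3119/77 = 40.51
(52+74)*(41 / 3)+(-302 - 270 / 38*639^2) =-55096355/19 = -2899808.16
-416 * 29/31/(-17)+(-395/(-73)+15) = 1665902/38471 = 43.30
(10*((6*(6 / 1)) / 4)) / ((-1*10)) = -9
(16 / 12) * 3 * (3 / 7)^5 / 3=324/16807 = 0.02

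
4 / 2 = 2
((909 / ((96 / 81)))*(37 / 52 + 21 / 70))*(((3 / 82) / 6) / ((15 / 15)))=6454809/1364480 = 4.73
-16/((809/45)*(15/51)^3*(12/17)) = -1002252/20225 = -49.56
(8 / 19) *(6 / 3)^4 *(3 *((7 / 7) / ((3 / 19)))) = 128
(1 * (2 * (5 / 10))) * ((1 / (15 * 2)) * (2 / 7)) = 1/105 = 0.01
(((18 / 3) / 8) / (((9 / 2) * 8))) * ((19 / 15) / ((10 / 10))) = 19/720 = 0.03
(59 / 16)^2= 3481/256 = 13.60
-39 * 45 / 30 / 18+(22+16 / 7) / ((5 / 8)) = 35.61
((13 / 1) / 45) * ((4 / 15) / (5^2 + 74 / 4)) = 104/58725 = 0.00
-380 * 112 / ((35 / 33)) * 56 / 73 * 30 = -67415040/73 = -923493.70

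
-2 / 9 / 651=-2/5859 = 0.00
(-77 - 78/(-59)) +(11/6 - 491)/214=-5906225/75756 = -77.96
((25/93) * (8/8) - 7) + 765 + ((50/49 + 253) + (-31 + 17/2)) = 9020939/9114 = 989.79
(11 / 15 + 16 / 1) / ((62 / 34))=4267/465 = 9.18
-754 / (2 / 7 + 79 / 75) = -395850/703 = -563.09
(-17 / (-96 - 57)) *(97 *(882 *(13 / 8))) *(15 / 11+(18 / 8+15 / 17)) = 207796407/2992 = 69450.67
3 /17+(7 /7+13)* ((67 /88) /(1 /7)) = 55943/748 = 74.79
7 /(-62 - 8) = -1/10 = -0.10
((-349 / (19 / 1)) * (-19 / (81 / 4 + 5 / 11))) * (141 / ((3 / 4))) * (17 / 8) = 6734.05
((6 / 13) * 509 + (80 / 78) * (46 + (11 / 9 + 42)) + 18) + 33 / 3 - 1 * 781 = -149374/351 = -425.57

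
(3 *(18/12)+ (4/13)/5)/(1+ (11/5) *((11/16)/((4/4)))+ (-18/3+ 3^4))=4744/80613 = 0.06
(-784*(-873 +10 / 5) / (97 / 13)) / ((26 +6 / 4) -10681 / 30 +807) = 133158480/696169 = 191.27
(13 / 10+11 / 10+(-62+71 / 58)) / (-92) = 0.63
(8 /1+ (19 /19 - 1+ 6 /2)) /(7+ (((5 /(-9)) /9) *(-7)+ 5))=891/1007 = 0.88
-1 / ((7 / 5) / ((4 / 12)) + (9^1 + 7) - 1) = -5/96 = -0.05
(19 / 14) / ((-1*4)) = -19/56 = -0.34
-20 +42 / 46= -439/23 = -19.09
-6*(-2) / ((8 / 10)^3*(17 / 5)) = 1875/272 = 6.89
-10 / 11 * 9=-90/11 = -8.18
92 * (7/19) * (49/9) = 31556/171 = 184.54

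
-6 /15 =-2/5 = -0.40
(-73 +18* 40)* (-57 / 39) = -12293/13 = -945.62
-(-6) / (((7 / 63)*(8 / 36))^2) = 19683/2 = 9841.50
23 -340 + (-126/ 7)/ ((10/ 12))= -1693/5 = -338.60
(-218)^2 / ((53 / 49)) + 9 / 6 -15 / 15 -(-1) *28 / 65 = 302734293/6890 = 43938.21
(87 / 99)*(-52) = -1508/33 = -45.70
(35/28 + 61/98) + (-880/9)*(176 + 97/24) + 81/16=-372496241/21168 = -17597.14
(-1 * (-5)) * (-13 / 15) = -4.33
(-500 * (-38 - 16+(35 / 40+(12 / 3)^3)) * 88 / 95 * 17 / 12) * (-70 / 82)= 4745125/779 = 6091.30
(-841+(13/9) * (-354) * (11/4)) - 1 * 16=-13579/6 = -2263.17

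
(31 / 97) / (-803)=-31/77891 = 0.00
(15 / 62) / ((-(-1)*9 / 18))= 15/31 = 0.48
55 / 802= 0.07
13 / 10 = 1.30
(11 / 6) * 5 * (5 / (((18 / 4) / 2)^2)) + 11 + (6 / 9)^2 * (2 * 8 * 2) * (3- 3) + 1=5116/243 = 21.05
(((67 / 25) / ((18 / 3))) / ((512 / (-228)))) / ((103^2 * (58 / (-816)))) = 64923/246128800 = 0.00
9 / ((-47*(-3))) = 3/47 = 0.06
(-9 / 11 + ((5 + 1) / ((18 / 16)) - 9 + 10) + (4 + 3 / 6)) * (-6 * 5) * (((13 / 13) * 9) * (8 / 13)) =-237960/143 = -1664.06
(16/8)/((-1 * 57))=-2/57 = -0.04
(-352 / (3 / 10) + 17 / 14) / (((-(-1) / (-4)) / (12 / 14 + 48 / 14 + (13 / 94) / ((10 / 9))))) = 476192117/23030 = 20677.04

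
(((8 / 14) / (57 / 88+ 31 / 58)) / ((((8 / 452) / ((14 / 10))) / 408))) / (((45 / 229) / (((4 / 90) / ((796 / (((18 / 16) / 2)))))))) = 2.49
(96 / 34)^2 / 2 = 3.99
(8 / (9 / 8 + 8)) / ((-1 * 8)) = -8/73 = -0.11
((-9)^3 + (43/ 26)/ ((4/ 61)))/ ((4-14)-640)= 73193/67600 = 1.08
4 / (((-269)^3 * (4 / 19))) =-19/19465109 = 0.00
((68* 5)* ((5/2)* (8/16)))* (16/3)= 6800/3 = 2266.67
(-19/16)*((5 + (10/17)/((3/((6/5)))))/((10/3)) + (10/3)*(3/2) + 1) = -24453/2720 = -8.99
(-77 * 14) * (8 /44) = -196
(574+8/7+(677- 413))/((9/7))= 1958/3 = 652.67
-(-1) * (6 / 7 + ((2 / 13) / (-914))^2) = 211772893/247068367 = 0.86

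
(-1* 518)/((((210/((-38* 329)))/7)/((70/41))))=45332252/123 = 368554.89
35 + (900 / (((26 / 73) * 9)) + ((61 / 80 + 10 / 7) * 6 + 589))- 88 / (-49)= 23434251/25480 = 919.71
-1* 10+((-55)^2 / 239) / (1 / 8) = 21810/239 = 91.26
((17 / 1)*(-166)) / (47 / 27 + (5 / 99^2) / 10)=-1621.10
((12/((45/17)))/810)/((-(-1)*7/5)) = 34/8505 = 0.00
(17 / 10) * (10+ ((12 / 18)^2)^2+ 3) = 18173/810 = 22.44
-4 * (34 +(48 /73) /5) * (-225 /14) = 1121220/511 = 2194.17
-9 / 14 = -0.64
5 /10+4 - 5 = -1/2 = -0.50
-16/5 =-3.20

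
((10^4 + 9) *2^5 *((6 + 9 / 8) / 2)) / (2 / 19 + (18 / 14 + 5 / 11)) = 278220173/450 = 618267.05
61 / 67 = 0.91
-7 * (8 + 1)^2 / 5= -567/5 = -113.40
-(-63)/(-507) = -21/169 = -0.12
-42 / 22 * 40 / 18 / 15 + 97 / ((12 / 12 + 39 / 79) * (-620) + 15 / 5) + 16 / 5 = 101507627/36096885 = 2.81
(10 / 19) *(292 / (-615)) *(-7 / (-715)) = -4088/1670955 = 0.00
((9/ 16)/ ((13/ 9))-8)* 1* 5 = -7915/208 = -38.05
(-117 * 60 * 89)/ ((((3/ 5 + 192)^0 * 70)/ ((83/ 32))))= -2592837/112 = -23150.33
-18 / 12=-3/2 = -1.50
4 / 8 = 1/2 = 0.50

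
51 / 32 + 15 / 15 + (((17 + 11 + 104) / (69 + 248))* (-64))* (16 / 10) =-2031133/50720 = -40.05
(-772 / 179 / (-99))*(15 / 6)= 1930/17721 = 0.11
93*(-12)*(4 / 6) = -744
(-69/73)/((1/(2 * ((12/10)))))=-828/365 = -2.27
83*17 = 1411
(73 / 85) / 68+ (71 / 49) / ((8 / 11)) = 1135699/566440 = 2.00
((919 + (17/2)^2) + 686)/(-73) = -6709/292 = -22.98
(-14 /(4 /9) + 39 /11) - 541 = -12517/22 = -568.95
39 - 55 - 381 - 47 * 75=-3922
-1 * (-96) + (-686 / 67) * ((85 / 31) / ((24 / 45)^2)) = -2.70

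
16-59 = -43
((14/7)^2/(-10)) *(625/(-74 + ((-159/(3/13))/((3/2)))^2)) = -1125/949109 = 0.00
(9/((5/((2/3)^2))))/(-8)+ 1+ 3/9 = 37/30 = 1.23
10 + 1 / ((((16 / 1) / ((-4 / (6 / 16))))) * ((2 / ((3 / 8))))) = 9.88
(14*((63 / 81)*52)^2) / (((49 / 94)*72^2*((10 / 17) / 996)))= 156906022/10935 = 14348.97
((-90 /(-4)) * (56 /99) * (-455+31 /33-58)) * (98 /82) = -115920280/14883 = -7788.77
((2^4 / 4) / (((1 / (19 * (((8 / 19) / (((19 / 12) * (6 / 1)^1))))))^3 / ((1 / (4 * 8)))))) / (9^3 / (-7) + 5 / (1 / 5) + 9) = -3584/3367769 = 0.00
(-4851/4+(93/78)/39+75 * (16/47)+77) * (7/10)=-740730431/953160 = -777.13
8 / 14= 4/7 = 0.57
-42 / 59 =-0.71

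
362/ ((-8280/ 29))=-5249/4140 = -1.27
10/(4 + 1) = 2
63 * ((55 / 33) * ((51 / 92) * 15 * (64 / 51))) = 25200/23 = 1095.65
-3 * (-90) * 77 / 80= 2079/8 = 259.88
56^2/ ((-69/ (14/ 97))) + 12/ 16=-155537/26772 = -5.81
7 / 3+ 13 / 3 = 20/3 = 6.67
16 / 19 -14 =-250/19 = -13.16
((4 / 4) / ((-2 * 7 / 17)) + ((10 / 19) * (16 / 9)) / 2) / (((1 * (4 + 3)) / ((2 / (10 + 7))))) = -1787/142443 = -0.01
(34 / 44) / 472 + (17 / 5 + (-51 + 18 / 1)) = -1536747/51920 = -29.60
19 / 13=1.46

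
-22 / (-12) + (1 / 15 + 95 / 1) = 969/10 = 96.90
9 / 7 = 1.29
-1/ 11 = -0.09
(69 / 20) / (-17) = -69/340 = -0.20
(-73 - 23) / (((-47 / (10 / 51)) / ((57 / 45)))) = 1216/2397 = 0.51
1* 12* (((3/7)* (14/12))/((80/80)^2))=6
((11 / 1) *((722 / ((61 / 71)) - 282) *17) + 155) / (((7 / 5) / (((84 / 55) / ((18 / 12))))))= 51029400/671 = 76049.78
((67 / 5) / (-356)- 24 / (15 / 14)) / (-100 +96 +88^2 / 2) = -39939/6885040 = -0.01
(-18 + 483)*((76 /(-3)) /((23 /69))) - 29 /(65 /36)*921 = -3258624/65 = -50132.68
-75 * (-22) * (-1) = -1650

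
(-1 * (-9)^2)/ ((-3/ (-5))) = -135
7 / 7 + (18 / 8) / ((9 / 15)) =4.75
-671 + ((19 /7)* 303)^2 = 33110170/49 = 675717.76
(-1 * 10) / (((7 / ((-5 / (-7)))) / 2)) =-100/49 = -2.04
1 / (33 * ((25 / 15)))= 1/55 = 0.02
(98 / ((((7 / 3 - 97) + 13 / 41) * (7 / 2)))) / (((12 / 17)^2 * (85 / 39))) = -0.27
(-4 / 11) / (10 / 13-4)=26/231 = 0.11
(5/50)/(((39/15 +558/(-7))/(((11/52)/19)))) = -77/5333224 = 0.00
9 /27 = 1/3 = 0.33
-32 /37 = -0.86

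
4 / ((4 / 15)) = 15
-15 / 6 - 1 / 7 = -2.64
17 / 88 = 0.19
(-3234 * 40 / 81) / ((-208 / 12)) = 10780/117 = 92.14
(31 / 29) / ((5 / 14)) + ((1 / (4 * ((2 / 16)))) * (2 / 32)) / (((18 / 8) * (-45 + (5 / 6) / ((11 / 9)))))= 761351/254475 = 2.99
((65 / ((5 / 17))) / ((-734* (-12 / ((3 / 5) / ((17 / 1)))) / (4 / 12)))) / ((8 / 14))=91/176160 = 0.00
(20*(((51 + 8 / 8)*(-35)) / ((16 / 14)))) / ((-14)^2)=-325/2 = -162.50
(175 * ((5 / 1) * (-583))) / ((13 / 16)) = -8162000/13 = -627846.15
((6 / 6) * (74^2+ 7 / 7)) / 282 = 5477/282 = 19.42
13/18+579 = 10435/18 = 579.72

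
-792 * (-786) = 622512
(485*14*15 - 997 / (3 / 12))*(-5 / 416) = -244655/208 = -1176.23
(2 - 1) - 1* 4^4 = -255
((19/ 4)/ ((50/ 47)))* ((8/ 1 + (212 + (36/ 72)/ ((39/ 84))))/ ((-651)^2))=427747/183647100 = 0.00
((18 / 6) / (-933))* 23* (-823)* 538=10183802/311 = 32745.34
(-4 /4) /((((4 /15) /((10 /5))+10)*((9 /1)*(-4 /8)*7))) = 5/1596 = 0.00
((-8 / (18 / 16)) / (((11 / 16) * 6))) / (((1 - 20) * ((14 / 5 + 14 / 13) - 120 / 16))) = -66560/2657853 = -0.03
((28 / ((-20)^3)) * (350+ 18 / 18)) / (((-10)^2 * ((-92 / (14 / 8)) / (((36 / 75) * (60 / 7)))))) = 22113/23000000 = 0.00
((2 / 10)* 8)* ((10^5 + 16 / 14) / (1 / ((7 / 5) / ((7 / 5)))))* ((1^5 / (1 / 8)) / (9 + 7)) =2800032/35 = 80000.91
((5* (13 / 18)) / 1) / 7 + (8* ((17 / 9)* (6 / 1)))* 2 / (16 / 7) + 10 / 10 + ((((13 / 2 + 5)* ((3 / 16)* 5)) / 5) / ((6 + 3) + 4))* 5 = 2140631/26208 = 81.68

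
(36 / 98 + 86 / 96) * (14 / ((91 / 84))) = 16.32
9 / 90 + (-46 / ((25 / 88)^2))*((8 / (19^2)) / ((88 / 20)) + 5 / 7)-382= -500272557/631750 = -791.88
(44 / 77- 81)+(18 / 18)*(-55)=-948/7 = -135.43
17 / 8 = 2.12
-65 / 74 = -0.88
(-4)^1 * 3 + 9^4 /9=717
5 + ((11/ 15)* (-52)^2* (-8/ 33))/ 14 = -9241/315 = -29.34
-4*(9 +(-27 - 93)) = 444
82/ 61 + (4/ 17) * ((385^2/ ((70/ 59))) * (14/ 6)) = 213388892/3111 = 68591.74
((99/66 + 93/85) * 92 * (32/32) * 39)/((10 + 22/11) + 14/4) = 1582308/2635 = 600.50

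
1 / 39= 0.03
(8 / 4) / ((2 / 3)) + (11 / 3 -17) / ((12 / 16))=-133/9 = -14.78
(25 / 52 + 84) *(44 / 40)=48323/520 = 92.93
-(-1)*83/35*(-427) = -5063/5 = -1012.60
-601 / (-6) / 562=601/3372 = 0.18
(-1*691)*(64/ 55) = -44224/55 = -804.07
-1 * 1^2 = -1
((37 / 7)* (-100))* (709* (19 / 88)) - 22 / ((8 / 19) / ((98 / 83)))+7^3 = -80632.17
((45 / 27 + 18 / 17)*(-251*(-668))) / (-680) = -5826463/8670 = -672.03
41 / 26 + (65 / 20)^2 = 2525/208 = 12.14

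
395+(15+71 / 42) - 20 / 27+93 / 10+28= 423596/945 = 448.25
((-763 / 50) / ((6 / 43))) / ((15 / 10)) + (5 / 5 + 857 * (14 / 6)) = 1927.76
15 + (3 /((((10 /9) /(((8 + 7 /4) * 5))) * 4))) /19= 10173/608 = 16.73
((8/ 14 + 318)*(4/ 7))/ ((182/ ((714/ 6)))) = 75820/637 = 119.03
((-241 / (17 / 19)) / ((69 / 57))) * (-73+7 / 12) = 75603869/4692 = 16113.36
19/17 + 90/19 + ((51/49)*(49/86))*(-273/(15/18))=-13084822/69445 = -188.42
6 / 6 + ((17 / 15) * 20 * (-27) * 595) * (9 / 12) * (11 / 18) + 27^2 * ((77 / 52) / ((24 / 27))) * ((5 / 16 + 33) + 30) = -599098543/6656 = -90008.80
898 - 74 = 824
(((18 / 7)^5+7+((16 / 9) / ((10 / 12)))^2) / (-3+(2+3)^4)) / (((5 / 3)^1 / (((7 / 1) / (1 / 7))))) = 468834193/80004750 = 5.86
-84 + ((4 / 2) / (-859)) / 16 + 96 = 12.00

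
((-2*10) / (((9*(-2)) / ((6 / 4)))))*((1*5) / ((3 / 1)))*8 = 200/9 = 22.22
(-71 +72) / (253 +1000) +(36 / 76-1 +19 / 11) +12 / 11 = 600396/261877 = 2.29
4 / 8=1/2 = 0.50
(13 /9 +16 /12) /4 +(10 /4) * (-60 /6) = -875/36 = -24.31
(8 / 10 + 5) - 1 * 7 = -6/5 = -1.20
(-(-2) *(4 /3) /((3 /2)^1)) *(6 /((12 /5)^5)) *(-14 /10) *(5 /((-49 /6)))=3125/27216 = 0.11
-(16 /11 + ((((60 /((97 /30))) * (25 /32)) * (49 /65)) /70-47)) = 5036763/110968 = 45.39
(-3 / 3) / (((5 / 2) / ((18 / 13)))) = -36/65 = -0.55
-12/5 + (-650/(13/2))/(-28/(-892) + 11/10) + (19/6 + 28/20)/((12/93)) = -5590481/100920 = -55.40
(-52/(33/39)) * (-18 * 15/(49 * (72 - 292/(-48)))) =4.34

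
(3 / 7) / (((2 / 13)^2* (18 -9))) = 169/84 = 2.01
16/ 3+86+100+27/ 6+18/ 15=5911/30 = 197.03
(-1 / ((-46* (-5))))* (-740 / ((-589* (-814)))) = 1/149017 = 0.00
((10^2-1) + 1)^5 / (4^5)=9765625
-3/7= -0.43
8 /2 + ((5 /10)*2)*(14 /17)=82/17 = 4.82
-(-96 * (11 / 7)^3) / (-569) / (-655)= 127776/127834385 = 0.00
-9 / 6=-3/2 = -1.50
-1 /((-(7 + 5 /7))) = 0.13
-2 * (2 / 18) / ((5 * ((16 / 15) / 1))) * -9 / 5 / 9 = 1/120 = 0.01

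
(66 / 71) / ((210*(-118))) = -11/293230 = 0.00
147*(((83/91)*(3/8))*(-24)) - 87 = -16818/13 = -1293.69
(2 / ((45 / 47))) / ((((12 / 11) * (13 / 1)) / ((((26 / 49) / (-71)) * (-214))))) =110638/469665 = 0.24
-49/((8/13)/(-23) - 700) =0.07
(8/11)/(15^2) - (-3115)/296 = 7711993/732600 = 10.53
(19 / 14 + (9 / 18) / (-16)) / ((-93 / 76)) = -1881/1736 = -1.08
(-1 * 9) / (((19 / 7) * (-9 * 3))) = 7/57 = 0.12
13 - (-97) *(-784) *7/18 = -266051/9 = -29561.22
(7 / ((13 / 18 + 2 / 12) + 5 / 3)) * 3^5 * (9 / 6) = 45927/46 = 998.41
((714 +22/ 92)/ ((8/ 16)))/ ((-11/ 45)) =-1478475/253 = -5843.77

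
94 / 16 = 47/8 = 5.88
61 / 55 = 1.11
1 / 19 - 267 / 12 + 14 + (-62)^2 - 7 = 290989/76 = 3828.80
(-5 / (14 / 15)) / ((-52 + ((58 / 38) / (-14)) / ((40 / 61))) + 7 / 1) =57000/480569 = 0.12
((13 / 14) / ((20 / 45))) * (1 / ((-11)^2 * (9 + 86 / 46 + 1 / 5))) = 13455/8625848 = 0.00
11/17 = 0.65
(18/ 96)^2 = 9/256 = 0.04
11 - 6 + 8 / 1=13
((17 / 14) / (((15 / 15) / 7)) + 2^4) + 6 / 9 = 151/6 = 25.17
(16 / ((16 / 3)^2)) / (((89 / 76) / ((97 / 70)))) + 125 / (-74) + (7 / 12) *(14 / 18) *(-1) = -1.48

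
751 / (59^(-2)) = 2614231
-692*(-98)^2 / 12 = -1661492/3 = -553830.67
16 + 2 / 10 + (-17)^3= -24484/5 = -4896.80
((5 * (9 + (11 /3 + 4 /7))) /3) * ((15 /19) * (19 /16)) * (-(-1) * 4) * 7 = 3475/6 = 579.17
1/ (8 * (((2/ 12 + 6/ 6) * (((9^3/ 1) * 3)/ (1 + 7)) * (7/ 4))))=8/35721 = 0.00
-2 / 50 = -1/25 = -0.04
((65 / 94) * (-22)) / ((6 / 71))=-50765/282 = -180.02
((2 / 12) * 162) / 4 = 27/4 = 6.75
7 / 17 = 0.41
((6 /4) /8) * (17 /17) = 3/16 = 0.19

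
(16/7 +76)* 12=6576/7 = 939.43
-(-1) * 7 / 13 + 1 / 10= 83/130 = 0.64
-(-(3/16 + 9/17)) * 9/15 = 117/272 = 0.43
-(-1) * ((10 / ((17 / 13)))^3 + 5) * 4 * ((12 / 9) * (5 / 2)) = 6029.08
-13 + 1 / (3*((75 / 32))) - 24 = -8293/225 = -36.86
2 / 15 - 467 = -7003/15 = -466.87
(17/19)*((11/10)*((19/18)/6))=187/1080 = 0.17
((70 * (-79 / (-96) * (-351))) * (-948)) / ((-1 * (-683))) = 76670685/2732 = 28063.94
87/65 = 1.34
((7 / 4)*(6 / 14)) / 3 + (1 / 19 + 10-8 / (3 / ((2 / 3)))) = 5831/684 = 8.52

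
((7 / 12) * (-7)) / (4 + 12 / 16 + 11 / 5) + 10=3925/417 = 9.41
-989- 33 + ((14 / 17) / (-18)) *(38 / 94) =-7349335/7191 = -1022.02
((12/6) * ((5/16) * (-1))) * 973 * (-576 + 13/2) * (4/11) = 125937.16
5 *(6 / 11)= 2.73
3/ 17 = 0.18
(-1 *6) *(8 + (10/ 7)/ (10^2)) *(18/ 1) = -30294/35 = -865.54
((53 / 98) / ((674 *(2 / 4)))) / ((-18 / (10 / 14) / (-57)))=5035/1387092 = 0.00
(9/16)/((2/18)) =81/16 = 5.06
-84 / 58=-42/29 = -1.45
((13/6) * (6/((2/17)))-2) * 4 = 434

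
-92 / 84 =-23/21 = -1.10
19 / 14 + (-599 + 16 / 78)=-326201/546 = -597.44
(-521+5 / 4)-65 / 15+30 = -494.08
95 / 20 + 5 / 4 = 6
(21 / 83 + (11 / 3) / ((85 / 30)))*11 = 17.02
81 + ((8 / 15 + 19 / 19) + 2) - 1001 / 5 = -347/3 = -115.67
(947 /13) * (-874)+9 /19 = -15725765/247 = -63667.06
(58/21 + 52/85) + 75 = 139897/1785 = 78.37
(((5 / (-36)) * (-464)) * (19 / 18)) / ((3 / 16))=88160/243 = 362.80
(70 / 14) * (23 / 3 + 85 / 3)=180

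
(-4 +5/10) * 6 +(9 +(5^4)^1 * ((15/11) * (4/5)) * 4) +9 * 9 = 30759/11 = 2796.27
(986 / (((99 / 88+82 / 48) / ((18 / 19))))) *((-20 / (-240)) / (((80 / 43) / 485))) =1088631/152 = 7162.05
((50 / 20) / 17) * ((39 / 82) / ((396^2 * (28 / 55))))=325/370960128 = 0.00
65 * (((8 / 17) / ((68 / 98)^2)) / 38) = 156065/93347 = 1.67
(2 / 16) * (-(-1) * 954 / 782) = 477/3128 = 0.15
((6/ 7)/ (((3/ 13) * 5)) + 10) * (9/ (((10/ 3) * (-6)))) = -846/175 = -4.83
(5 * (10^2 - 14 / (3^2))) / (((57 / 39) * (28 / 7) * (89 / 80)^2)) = 92144000/1354491 = 68.03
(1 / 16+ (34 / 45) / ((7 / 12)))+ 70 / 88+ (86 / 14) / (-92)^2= 10528267/4887960 = 2.15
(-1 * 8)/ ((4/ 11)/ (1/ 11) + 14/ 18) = -72/43 = -1.67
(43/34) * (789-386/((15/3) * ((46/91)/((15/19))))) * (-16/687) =-33494592/1701241 = -19.69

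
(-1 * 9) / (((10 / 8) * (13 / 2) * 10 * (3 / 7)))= -84/325 = -0.26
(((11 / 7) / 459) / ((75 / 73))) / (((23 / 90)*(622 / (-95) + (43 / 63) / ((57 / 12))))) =-15257/7492733 = 0.00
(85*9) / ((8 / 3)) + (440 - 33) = 5551/8 = 693.88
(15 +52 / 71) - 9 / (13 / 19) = 2380/923 = 2.58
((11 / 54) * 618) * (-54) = -6798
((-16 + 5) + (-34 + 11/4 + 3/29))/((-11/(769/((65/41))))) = 154145281/82940 = 1858.52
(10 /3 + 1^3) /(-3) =-13/9 = -1.44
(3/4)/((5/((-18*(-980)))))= 2646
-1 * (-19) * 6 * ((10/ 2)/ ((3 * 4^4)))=95/128 = 0.74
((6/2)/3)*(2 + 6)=8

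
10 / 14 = 5/7 = 0.71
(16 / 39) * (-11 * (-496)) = 87296/39 = 2238.36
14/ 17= 0.82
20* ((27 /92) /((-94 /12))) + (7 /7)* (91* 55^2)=297571465/1081 = 275274.25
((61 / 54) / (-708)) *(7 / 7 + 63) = -488/4779 = -0.10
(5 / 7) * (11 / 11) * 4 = 20/7 = 2.86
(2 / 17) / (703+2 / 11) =22/131495 = 0.00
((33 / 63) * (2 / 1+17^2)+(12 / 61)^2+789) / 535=24522398/13935145 = 1.76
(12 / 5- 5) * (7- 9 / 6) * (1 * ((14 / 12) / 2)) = -8.34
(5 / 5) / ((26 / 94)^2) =2209/169 = 13.07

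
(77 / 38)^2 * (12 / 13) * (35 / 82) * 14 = 4357815/192413 = 22.65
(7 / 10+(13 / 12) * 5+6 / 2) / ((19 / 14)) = 3829/570 = 6.72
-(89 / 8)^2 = -123.77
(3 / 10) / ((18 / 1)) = 1/60 = 0.02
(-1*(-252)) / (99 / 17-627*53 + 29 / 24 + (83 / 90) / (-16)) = -6168960/813324151 = -0.01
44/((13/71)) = 3124/13 = 240.31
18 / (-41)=-18/41 = -0.44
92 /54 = 46/27 = 1.70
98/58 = 49/29 = 1.69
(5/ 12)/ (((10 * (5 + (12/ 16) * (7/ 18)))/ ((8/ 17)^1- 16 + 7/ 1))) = -145/2159 = -0.07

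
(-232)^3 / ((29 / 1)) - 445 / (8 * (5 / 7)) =-3445359/8 = -430669.88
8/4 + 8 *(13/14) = 66/7 = 9.43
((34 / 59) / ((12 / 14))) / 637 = 17/16107 = 0.00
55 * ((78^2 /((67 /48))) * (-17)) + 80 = -273044560/67 = -4075291.94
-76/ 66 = -38/33 = -1.15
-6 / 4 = -3/2 = -1.50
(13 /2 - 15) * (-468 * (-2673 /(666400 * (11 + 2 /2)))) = -104247/78400 = -1.33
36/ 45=4/5 = 0.80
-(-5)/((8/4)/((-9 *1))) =-45/2 = -22.50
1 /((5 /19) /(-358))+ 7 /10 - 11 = -13707/10 = -1370.70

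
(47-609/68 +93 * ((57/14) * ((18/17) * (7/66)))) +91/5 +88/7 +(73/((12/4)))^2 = 703.45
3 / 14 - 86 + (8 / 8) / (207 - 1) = -61848/721 = -85.78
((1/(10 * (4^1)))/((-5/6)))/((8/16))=-3/50 = -0.06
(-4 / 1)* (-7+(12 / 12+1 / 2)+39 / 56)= 269/14 = 19.21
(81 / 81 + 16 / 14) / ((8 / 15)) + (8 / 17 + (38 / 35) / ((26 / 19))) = 326841/61880 = 5.28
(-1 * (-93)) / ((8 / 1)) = 93/8 = 11.62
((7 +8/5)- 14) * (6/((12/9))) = -243/10 = -24.30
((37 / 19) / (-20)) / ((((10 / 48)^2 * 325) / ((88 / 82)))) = -234432/31646875 = -0.01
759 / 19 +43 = 1576/19 = 82.95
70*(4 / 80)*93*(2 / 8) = 651/8 = 81.38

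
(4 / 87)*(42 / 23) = 56/667 = 0.08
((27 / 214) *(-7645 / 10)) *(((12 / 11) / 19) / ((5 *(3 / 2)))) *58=-435348/10165 = -42.83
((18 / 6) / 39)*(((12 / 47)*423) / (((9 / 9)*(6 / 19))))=342/13 = 26.31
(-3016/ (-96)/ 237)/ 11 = 0.01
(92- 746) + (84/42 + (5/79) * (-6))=-51538/79 = -652.38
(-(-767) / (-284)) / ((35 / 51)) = -39117/9940 = -3.94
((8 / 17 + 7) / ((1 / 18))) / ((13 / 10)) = 22860/221 = 103.44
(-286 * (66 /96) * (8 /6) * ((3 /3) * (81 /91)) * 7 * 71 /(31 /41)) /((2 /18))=-85592133/62 = -1380518.27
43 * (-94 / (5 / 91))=-73564.40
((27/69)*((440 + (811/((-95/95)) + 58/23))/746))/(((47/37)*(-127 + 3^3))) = 112887/74191192 = 0.00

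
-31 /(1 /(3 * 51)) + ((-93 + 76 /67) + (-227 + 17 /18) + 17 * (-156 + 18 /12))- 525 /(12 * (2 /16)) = -4846565/603 = -8037.42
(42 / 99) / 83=14/2739 = 0.01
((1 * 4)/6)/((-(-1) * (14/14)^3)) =0.67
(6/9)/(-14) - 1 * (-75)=1574/21 = 74.95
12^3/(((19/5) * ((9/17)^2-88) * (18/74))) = -10265280/481669 = -21.31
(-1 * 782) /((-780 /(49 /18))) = 19159/7020 = 2.73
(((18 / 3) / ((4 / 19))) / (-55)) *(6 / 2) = -171/110 = -1.55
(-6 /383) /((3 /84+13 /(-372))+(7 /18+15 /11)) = -64449/7213039 = -0.01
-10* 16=-160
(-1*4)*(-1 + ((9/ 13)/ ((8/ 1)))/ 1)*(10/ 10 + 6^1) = 25.58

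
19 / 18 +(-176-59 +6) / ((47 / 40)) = -163987/846 = -193.84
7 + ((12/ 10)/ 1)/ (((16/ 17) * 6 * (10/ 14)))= 7.30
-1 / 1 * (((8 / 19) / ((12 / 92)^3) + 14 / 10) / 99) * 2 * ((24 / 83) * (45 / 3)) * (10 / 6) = -39221680/1405107 = -27.91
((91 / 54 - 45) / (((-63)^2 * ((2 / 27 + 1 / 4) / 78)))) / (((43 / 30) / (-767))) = 186577352/132741 = 1405.57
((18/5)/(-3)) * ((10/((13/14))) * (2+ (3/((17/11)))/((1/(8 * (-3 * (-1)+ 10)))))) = -582288/221 = -2634.79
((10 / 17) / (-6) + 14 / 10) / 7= 332/1785 = 0.19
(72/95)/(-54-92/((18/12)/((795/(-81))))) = 2916/2108335 = 0.00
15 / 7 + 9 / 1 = 78/7 = 11.14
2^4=16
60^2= 3600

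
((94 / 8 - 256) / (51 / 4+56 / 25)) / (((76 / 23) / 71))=-39886025/113924 = -350.11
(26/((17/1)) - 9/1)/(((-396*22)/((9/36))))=127/592416 = 0.00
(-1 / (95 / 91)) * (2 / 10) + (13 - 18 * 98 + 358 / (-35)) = -5856722/3325 = -1761.42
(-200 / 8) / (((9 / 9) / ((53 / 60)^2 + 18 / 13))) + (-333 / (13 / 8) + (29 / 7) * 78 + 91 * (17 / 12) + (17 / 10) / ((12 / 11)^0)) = 12757669/65520 = 194.71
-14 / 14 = -1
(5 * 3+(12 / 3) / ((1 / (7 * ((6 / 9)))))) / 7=101/21 = 4.81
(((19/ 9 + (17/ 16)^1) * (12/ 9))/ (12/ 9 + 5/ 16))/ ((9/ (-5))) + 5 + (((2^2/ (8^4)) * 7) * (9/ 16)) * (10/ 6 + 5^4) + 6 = 157017017/13105152 = 11.98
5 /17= 0.29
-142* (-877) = 124534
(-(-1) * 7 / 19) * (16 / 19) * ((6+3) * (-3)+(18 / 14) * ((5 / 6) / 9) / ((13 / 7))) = -117656/14079 = -8.36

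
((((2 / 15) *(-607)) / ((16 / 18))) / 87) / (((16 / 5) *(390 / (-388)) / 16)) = 58879/11310 = 5.21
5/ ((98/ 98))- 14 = -9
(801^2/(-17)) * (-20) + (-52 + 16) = 12831408/17 = 754788.71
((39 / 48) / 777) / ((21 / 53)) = 689/261072 = 0.00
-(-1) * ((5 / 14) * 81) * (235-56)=72495/14 = 5178.21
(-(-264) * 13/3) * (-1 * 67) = -76648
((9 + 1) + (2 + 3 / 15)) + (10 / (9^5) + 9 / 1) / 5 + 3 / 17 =14230843/1003833 = 14.18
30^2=900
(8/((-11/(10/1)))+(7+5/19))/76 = -1/7942 = 0.00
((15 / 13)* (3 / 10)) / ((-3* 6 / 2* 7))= -1/182 = -0.01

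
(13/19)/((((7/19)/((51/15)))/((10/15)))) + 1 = 547/105 = 5.21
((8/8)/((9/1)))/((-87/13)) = -13/783 = -0.02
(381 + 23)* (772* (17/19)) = 5302096/19 = 279057.68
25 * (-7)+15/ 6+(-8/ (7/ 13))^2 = 4727/98 = 48.23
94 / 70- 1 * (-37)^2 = -47868/35 = -1367.66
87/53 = 1.64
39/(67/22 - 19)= -22/9 = -2.44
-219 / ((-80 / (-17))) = -3723/80 = -46.54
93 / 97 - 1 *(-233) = 22694/97 = 233.96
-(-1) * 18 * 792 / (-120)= -594/5 = -118.80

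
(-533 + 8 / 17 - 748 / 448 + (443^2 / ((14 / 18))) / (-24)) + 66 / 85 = -105165173/9520 = -11046.76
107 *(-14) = -1498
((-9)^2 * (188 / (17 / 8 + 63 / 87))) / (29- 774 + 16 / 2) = -7.25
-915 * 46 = -42090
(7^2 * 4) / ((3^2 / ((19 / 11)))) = 3724/99 = 37.62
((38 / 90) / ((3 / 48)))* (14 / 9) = 10.51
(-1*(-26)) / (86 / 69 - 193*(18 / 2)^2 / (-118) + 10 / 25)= 1058460/5460409 = 0.19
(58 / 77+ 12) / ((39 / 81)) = 26514/1001 = 26.49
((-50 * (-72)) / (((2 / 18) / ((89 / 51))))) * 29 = 27874800/17 = 1639694.12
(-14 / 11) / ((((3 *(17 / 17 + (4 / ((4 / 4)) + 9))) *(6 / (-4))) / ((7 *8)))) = 112/99 = 1.13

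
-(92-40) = -52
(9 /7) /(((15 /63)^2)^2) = 250047/625 = 400.08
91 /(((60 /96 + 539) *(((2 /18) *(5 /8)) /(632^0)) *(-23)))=-17472/165485 = -0.11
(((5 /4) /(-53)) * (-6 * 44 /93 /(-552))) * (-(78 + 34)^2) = 172480/113367 = 1.52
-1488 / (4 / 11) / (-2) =2046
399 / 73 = 5.47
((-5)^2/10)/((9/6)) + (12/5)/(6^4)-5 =-1799/540 = -3.33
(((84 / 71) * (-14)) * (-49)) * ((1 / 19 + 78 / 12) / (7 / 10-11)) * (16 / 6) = -191311680/138947 = -1376.87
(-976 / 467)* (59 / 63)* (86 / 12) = -14.03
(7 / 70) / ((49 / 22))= 11/245 = 0.04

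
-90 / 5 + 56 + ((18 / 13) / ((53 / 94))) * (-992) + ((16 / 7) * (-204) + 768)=-10110806/4823 = -2096.37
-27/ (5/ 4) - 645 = -3333/5 = -666.60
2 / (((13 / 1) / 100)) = 15.38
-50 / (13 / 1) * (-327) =16350/13 = 1257.69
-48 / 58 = -24/29 = -0.83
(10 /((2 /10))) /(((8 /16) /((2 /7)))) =200/7 = 28.57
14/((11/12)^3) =24192/1331 = 18.18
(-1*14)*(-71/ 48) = 497/24 = 20.71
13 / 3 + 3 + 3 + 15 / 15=34/3 = 11.33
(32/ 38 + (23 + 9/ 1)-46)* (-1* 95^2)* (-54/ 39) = -2137500/13 = -164423.08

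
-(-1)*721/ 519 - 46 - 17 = -31976/519 = -61.61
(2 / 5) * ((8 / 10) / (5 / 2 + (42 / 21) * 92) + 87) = 324526/9325 = 34.80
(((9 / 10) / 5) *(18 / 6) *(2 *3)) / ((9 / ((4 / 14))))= 18/175 = 0.10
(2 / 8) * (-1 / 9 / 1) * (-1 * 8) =0.22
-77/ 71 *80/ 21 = -4.13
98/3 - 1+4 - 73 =-112/3 = -37.33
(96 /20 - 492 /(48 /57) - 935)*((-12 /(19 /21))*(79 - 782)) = -70603659/5 = -14120731.80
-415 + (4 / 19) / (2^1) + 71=-6534/19 = -343.89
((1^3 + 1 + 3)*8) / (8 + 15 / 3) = 40/13 = 3.08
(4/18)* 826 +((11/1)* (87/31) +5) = 61220/279 = 219.43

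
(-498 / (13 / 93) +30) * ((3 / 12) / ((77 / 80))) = -918480/1001 = -917.56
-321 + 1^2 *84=-237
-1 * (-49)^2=-2401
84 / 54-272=-2434/9 = -270.44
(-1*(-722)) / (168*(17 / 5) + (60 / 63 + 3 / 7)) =75810/60121 = 1.26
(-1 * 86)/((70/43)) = -1849/35 = -52.83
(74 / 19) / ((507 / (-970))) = -71780/9633 = -7.45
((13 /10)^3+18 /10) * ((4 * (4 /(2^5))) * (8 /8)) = 3997/2000 = 2.00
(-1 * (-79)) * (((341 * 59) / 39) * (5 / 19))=7947005/741 = 10724.70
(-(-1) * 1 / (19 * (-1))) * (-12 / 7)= 12/133 = 0.09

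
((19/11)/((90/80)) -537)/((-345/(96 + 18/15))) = 954198/6325 = 150.86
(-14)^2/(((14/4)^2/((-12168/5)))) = -194688/5 = -38937.60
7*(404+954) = 9506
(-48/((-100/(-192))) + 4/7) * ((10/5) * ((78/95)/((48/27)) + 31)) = -95811377/16625 = -5763.09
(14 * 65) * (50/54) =22750/27 = 842.59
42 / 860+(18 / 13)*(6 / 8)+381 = 1067934/2795 = 382.09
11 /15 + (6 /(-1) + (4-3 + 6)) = 26/15 = 1.73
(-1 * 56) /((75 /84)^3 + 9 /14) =-1229312/29737 = -41.34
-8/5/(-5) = 8/25 = 0.32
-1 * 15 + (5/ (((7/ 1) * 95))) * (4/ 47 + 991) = -47184/6251 = -7.55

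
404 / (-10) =-202/5 = -40.40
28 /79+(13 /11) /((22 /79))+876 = 16835277/19118 = 880.60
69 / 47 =1.47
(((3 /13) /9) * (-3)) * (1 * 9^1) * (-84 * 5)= 3780/13 = 290.77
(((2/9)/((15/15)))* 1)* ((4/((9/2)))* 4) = 64/81 = 0.79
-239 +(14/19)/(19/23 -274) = -28531425/119377 = -239.00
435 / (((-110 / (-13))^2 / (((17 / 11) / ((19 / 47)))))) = 23.23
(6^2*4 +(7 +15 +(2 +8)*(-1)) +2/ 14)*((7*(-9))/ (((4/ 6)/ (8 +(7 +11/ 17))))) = -3924963/17 = -230880.18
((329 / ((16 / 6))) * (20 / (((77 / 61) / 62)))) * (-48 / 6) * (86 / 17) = -917210640/187 = -4904869.73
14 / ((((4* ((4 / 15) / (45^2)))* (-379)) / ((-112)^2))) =-879672.82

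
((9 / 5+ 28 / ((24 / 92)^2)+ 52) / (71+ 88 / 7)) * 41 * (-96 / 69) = -192276224/605475 = -317.56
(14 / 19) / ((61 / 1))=14/1159 = 0.01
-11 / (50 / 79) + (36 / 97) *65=32707/4850 = 6.74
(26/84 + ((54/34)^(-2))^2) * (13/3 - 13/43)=902773300/479891223 = 1.88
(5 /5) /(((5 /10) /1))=2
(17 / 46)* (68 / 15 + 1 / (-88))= 101473/60720 = 1.67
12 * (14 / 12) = 14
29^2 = 841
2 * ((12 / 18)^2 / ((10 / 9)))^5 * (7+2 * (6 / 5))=0.19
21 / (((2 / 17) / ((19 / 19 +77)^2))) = 1085994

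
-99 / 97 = -1.02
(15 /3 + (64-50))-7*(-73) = 530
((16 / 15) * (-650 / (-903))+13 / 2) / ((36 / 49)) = 275639/27864 = 9.89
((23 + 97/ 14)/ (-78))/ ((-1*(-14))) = -419/15288 = -0.03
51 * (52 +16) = 3468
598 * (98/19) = 58604/19 = 3084.42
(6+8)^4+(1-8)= 38409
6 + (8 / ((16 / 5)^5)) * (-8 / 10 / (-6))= 1180273/196608 = 6.00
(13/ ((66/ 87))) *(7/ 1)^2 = 18473/22 = 839.68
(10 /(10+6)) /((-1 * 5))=-1/8 = -0.12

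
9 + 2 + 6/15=57/5 = 11.40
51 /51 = 1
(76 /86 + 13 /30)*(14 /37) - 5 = -107432/23865 = -4.50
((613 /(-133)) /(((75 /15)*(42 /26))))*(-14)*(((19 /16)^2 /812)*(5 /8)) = 0.01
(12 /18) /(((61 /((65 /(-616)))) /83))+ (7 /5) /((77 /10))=4853/56364 = 0.09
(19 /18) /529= 19/9522 = 0.00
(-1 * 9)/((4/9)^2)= -45.56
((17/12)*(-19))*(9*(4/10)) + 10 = -869/10 = -86.90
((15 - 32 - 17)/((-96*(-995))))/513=-17/24500880 = 0.00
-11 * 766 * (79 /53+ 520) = -232886214/53 = -4394079.51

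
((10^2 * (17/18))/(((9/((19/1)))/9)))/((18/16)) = 129200/81 = 1595.06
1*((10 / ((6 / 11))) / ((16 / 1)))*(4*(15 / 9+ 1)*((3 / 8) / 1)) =4.58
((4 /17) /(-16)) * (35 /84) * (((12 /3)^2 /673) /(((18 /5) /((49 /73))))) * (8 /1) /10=-490/22550211 = 0.00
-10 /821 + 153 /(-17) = -7399/821 = -9.01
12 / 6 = 2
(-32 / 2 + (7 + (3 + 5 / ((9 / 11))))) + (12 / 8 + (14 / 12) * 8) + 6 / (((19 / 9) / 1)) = 4715/342 = 13.79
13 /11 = 1.18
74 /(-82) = -37/41 = -0.90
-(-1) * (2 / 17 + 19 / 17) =21/17 = 1.24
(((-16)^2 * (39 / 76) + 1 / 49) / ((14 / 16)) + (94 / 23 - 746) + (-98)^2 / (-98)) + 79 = -91546585/149891 = -610.75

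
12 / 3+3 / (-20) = 77/20 = 3.85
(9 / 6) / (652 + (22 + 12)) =3/1372 = 0.00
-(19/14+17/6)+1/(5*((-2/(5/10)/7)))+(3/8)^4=-1944263/430080 = -4.52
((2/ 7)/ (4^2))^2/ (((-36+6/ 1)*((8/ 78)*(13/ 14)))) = -1/8960 = 0.00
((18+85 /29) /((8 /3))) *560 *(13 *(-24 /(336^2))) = -39455/3248 = -12.15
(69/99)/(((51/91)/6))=4186/561 = 7.46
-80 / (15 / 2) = -32/3 = -10.67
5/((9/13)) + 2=83/9 = 9.22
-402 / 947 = -0.42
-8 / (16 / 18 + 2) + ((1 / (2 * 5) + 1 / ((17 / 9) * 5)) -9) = -5111/442 = -11.56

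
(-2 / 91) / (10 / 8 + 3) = -8/1547 = -0.01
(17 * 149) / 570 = 2533/570 = 4.44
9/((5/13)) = 117/5 = 23.40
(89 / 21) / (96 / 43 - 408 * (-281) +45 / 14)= 7654/207064125 = 0.00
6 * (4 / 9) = 8/3 = 2.67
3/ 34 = 0.09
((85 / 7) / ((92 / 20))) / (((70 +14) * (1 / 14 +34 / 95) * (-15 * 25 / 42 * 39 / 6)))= -646/512187 = 0.00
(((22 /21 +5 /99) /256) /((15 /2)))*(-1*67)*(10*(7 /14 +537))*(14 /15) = -10962205/57024 = -192.24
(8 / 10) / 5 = 4/25 = 0.16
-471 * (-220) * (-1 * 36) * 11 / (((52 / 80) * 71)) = -820670400/923 = -889133.69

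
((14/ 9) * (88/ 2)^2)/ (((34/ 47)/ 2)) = 1273888/153 = 8326.07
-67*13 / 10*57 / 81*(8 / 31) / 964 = -16549/1008585 = -0.02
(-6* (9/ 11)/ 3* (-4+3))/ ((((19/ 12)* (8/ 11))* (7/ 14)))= 54/19 = 2.84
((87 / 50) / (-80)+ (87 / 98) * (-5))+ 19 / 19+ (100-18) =15393737/196000 = 78.54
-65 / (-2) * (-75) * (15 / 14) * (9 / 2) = -658125/56 = -11752.23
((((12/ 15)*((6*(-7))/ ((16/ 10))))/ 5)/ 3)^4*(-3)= -7203/625 = -11.52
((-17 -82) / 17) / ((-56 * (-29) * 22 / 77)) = -99/7888 = -0.01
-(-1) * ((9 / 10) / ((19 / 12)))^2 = 2916/9025 = 0.32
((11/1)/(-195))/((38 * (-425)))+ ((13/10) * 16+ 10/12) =21.63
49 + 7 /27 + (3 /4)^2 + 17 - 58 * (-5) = 154147/432 = 356.82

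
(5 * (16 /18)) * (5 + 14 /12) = 740/27 = 27.41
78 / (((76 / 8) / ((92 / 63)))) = 4784/399 = 11.99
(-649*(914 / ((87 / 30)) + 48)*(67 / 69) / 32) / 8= -114490739/128064 = -894.01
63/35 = 9/5 = 1.80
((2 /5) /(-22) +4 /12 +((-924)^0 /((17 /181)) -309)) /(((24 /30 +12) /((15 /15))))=-208999/8976 = -23.28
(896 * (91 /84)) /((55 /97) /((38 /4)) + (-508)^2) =2683408/713418093 = 0.00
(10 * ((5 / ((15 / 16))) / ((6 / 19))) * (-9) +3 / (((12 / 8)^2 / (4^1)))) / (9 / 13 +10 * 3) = -59072/1197 = -49.35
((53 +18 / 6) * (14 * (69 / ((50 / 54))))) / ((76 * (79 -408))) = -52164/22325 = -2.34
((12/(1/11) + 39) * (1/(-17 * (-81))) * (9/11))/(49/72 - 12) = -1368/152405 = -0.01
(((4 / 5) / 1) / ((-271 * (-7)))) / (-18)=-2/85365 = 0.00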